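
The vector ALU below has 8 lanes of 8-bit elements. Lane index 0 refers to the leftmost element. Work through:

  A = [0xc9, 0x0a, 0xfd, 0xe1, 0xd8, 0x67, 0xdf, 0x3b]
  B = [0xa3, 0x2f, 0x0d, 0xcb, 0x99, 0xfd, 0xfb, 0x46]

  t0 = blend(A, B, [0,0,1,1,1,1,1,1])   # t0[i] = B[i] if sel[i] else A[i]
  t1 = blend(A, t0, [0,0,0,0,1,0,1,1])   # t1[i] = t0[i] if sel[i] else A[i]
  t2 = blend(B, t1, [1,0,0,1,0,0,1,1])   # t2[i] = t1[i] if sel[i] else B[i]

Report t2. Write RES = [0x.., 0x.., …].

RES = [ 0xc9  0x2f  0x0d  0xe1  0x99  0xfd  0xfb  0x46 ]

  t0: c9 0a 0d cb 99 fd fb 46
  t1: c9 0a fd e1 99 67 fb 46
  t2: c9 2f 0d e1 99 fd fb 46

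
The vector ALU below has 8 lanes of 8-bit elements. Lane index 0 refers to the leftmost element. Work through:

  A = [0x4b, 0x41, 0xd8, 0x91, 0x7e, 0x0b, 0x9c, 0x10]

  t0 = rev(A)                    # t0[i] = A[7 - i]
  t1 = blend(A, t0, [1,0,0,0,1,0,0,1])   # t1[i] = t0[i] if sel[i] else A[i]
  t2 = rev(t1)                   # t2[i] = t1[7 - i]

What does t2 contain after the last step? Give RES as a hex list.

RES = [ 0x4b  0x9c  0x0b  0x91  0x91  0xd8  0x41  0x10 ]

→ t0 |10|9c|0b|7e|91|d8|41|4b|
→ t1 |10|41|d8|91|91|0b|9c|4b|
→ t2 |4b|9c|0b|91|91|d8|41|10|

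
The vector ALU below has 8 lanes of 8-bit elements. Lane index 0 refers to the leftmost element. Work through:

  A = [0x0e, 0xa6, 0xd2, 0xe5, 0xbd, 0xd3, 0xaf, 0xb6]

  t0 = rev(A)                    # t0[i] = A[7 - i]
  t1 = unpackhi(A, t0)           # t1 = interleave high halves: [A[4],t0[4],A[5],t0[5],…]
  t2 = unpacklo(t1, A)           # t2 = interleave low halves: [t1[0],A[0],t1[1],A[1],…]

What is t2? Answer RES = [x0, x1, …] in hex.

t0 = [0xb6, 0xaf, 0xd3, 0xbd, 0xe5, 0xd2, 0xa6, 0x0e]
t1 = [0xbd, 0xe5, 0xd3, 0xd2, 0xaf, 0xa6, 0xb6, 0x0e]
t2 = [0xbd, 0x0e, 0xe5, 0xa6, 0xd3, 0xd2, 0xd2, 0xe5]

RES = [0xbd, 0x0e, 0xe5, 0xa6, 0xd3, 0xd2, 0xd2, 0xe5]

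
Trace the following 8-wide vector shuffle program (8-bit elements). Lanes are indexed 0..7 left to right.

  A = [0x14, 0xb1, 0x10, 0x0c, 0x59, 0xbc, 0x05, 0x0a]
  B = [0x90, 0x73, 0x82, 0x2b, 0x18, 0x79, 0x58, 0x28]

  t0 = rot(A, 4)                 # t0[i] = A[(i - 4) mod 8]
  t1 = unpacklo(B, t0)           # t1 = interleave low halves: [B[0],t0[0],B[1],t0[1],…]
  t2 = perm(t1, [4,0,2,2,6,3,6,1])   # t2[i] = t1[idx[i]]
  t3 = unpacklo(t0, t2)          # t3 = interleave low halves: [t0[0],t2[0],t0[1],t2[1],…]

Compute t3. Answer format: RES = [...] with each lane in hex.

→ t0 |59|bc|05|0a|14|b1|10|0c|
→ t1 |90|59|73|bc|82|05|2b|0a|
→ t2 |82|90|73|73|2b|bc|2b|59|
→ t3 |59|82|bc|90|05|73|0a|73|

RES = [ 0x59  0x82  0xbc  0x90  0x05  0x73  0x0a  0x73 ]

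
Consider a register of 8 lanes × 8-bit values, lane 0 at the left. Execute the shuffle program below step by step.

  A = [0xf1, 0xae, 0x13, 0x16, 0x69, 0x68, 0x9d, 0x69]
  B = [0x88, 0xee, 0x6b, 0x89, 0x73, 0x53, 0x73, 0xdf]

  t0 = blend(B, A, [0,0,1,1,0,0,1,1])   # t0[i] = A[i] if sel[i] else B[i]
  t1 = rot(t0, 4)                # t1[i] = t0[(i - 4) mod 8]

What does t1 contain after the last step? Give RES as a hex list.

RES = [0x73, 0x53, 0x9d, 0x69, 0x88, 0xee, 0x13, 0x16]

→ t0 |88|ee|13|16|73|53|9d|69|
→ t1 |73|53|9d|69|88|ee|13|16|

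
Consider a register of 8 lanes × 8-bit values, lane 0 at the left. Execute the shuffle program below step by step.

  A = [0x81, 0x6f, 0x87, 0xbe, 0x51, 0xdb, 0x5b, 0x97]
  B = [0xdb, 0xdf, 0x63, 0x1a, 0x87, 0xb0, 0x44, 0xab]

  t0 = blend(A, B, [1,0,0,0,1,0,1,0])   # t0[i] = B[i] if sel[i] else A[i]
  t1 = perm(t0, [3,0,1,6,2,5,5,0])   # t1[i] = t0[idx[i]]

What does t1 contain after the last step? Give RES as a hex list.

RES = [ 0xbe  0xdb  0x6f  0x44  0x87  0xdb  0xdb  0xdb ]

  t0: db 6f 87 be 87 db 44 97
  t1: be db 6f 44 87 db db db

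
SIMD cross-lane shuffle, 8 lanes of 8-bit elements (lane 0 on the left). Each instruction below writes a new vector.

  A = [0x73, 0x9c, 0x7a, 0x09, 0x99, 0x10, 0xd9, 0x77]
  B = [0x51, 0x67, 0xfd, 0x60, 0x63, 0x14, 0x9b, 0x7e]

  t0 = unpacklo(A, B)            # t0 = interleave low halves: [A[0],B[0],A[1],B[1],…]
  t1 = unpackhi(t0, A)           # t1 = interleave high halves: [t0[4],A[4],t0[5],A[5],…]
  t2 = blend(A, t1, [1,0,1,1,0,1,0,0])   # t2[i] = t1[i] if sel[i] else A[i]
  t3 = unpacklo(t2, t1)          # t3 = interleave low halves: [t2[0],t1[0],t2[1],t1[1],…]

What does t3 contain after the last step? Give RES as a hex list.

RES = [ 0x7a  0x7a  0x9c  0x99  0xfd  0xfd  0x10  0x10 ]

t0 = [0x73, 0x51, 0x9c, 0x67, 0x7a, 0xfd, 0x09, 0x60]
t1 = [0x7a, 0x99, 0xfd, 0x10, 0x09, 0xd9, 0x60, 0x77]
t2 = [0x7a, 0x9c, 0xfd, 0x10, 0x99, 0xd9, 0xd9, 0x77]
t3 = [0x7a, 0x7a, 0x9c, 0x99, 0xfd, 0xfd, 0x10, 0x10]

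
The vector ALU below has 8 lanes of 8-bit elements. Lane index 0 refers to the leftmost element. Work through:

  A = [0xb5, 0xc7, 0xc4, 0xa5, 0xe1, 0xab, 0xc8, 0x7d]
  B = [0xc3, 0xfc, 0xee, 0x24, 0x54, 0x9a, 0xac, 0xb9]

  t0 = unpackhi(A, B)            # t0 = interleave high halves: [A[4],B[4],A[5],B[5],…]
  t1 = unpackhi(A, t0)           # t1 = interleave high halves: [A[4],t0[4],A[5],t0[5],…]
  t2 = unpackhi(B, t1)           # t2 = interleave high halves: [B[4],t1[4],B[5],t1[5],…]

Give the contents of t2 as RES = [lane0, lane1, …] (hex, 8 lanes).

  t0: e1 54 ab 9a c8 ac 7d b9
  t1: e1 c8 ab ac c8 7d 7d b9
  t2: 54 c8 9a 7d ac 7d b9 b9

RES = [ 0x54  0xc8  0x9a  0x7d  0xac  0x7d  0xb9  0xb9 ]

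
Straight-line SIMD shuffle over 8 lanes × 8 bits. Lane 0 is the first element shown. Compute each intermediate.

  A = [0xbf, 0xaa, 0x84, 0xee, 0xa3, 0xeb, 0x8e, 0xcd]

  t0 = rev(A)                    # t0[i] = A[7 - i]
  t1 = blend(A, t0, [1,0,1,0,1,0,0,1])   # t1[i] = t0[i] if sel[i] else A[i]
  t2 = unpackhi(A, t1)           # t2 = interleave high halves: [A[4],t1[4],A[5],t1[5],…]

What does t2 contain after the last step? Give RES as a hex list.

t0 = [0xcd, 0x8e, 0xeb, 0xa3, 0xee, 0x84, 0xaa, 0xbf]
t1 = [0xcd, 0xaa, 0xeb, 0xee, 0xee, 0xeb, 0x8e, 0xbf]
t2 = [0xa3, 0xee, 0xeb, 0xeb, 0x8e, 0x8e, 0xcd, 0xbf]

RES = [0xa3, 0xee, 0xeb, 0xeb, 0x8e, 0x8e, 0xcd, 0xbf]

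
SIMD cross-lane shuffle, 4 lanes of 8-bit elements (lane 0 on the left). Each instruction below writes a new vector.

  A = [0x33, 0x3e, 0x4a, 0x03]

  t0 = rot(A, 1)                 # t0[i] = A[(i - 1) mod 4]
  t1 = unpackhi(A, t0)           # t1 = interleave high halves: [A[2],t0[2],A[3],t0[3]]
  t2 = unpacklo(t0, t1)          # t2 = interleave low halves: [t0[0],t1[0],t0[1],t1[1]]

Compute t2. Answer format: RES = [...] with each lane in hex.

t0 = [0x03, 0x33, 0x3e, 0x4a]
t1 = [0x4a, 0x3e, 0x03, 0x4a]
t2 = [0x03, 0x4a, 0x33, 0x3e]

RES = [0x03, 0x4a, 0x33, 0x3e]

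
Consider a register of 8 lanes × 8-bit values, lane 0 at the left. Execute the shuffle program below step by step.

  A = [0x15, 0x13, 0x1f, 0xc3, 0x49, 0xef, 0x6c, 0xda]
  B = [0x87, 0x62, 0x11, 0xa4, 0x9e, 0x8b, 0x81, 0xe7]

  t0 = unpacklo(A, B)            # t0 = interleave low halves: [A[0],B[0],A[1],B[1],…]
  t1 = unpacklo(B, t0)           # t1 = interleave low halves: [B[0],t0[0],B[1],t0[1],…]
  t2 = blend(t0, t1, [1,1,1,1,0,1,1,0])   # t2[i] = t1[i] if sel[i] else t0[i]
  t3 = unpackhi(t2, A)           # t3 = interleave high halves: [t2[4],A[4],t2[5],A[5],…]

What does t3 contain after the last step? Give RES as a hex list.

→ t0 |15|87|13|62|1f|11|c3|a4|
→ t1 |87|15|62|87|11|13|a4|62|
→ t2 |87|15|62|87|1f|13|a4|a4|
→ t3 |1f|49|13|ef|a4|6c|a4|da|

RES = [ 0x1f  0x49  0x13  0xef  0xa4  0x6c  0xa4  0xda ]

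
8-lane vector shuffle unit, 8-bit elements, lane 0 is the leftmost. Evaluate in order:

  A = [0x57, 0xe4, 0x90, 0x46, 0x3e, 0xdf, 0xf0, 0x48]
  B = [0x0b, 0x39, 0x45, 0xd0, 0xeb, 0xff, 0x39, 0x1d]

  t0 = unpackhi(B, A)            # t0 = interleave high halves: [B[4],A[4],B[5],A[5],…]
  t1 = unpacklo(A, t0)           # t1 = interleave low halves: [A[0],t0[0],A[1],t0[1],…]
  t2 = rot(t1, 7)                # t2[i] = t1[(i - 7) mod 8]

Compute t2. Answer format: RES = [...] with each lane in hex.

→ t0 |eb|3e|ff|df|39|f0|1d|48|
→ t1 |57|eb|e4|3e|90|ff|46|df|
→ t2 |eb|e4|3e|90|ff|46|df|57|

RES = [ 0xeb  0xe4  0x3e  0x90  0xff  0x46  0xdf  0x57 ]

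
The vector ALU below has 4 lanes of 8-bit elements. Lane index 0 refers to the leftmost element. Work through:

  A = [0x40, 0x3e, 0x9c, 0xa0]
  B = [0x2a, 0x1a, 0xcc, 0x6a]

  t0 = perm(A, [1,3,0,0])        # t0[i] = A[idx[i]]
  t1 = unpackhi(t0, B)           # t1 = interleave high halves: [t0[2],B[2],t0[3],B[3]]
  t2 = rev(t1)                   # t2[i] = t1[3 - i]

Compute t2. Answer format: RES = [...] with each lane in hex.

RES = [ 0x6a  0x40  0xcc  0x40 ]

t0 = [0x3e, 0xa0, 0x40, 0x40]
t1 = [0x40, 0xcc, 0x40, 0x6a]
t2 = [0x6a, 0x40, 0xcc, 0x40]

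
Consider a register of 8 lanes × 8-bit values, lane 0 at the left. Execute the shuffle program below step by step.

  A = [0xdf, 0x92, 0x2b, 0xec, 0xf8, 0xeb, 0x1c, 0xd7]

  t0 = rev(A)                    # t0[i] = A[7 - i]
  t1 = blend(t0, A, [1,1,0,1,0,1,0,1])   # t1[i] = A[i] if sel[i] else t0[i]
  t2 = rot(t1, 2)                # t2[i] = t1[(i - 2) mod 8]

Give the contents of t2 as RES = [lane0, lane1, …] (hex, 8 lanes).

RES = [ 0x92  0xd7  0xdf  0x92  0xeb  0xec  0xec  0xeb ]

→ t0 |d7|1c|eb|f8|ec|2b|92|df|
→ t1 |df|92|eb|ec|ec|eb|92|d7|
→ t2 |92|d7|df|92|eb|ec|ec|eb|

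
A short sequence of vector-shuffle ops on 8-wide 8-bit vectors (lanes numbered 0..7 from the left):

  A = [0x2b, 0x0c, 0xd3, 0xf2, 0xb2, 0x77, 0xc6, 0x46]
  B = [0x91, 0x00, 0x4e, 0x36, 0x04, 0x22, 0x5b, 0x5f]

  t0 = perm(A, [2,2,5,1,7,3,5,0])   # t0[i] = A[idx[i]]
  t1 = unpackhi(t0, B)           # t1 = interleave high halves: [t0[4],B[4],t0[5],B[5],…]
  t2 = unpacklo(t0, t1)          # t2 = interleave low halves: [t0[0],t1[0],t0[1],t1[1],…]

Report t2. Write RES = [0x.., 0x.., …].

t0 = [0xd3, 0xd3, 0x77, 0x0c, 0x46, 0xf2, 0x77, 0x2b]
t1 = [0x46, 0x04, 0xf2, 0x22, 0x77, 0x5b, 0x2b, 0x5f]
t2 = [0xd3, 0x46, 0xd3, 0x04, 0x77, 0xf2, 0x0c, 0x22]

RES = [0xd3, 0x46, 0xd3, 0x04, 0x77, 0xf2, 0x0c, 0x22]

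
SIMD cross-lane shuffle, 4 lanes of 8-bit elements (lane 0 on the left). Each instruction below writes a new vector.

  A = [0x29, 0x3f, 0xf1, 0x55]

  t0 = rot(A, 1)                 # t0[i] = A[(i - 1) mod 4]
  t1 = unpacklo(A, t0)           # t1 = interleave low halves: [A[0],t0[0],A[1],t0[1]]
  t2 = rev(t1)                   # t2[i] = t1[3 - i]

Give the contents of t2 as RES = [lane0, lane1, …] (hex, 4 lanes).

→ t0 |55|29|3f|f1|
→ t1 |29|55|3f|29|
→ t2 |29|3f|55|29|

RES = [0x29, 0x3f, 0x55, 0x29]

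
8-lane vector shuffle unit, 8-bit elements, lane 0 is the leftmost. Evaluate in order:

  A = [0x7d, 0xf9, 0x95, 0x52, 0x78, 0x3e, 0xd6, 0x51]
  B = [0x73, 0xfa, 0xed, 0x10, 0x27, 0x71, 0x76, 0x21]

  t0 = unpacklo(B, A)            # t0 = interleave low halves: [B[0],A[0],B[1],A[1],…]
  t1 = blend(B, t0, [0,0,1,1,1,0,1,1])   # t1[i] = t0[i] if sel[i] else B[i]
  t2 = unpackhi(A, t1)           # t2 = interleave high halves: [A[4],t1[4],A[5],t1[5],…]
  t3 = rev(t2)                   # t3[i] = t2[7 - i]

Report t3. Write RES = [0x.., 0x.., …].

RES = [0x52, 0x51, 0x10, 0xd6, 0x71, 0x3e, 0xed, 0x78]

→ t0 |73|7d|fa|f9|ed|95|10|52|
→ t1 |73|fa|fa|f9|ed|71|10|52|
→ t2 |78|ed|3e|71|d6|10|51|52|
→ t3 |52|51|10|d6|71|3e|ed|78|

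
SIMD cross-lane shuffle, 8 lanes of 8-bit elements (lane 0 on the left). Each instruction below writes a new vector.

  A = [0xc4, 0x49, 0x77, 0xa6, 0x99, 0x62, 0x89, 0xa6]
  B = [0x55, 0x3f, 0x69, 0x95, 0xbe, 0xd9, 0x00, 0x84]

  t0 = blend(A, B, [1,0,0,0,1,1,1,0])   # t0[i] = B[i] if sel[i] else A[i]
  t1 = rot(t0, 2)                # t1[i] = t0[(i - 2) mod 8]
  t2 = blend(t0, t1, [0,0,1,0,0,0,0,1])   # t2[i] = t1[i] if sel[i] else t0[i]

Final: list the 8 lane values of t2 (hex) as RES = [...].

→ t0 |55|49|77|a6|be|d9|00|a6|
→ t1 |00|a6|55|49|77|a6|be|d9|
→ t2 |55|49|55|a6|be|d9|00|d9|

RES = [0x55, 0x49, 0x55, 0xa6, 0xbe, 0xd9, 0x00, 0xd9]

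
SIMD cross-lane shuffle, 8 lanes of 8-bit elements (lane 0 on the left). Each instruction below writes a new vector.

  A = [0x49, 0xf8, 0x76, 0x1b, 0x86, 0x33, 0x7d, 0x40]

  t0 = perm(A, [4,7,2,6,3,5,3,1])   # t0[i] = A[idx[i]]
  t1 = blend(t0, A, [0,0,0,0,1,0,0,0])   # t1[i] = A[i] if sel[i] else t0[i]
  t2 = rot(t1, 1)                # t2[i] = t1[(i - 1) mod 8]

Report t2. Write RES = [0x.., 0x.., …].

  t0: 86 40 76 7d 1b 33 1b f8
  t1: 86 40 76 7d 86 33 1b f8
  t2: f8 86 40 76 7d 86 33 1b

RES = [0xf8, 0x86, 0x40, 0x76, 0x7d, 0x86, 0x33, 0x1b]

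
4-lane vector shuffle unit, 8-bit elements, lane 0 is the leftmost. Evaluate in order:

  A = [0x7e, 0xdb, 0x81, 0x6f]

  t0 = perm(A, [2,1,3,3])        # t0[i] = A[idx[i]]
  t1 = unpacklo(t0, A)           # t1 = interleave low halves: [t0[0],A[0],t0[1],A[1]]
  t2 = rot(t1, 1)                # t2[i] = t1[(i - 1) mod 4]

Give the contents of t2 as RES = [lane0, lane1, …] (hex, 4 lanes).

→ t0 |81|db|6f|6f|
→ t1 |81|7e|db|db|
→ t2 |db|81|7e|db|

RES = [ 0xdb  0x81  0x7e  0xdb ]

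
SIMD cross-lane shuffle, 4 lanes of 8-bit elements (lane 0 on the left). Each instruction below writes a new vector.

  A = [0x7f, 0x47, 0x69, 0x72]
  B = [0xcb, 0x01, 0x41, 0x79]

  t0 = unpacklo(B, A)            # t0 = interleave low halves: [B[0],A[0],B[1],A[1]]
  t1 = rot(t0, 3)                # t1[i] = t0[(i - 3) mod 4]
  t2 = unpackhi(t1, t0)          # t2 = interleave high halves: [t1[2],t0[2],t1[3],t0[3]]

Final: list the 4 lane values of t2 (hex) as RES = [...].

→ t0 |cb|7f|01|47|
→ t1 |7f|01|47|cb|
→ t2 |47|01|cb|47|

RES = [ 0x47  0x01  0xcb  0x47 ]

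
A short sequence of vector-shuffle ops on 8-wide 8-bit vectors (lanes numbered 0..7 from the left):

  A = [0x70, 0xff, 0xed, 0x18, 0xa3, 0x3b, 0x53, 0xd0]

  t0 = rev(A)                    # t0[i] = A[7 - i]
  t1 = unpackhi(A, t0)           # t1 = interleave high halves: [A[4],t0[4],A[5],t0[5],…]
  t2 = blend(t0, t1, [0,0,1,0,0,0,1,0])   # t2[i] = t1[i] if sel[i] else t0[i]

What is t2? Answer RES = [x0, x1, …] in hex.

RES = [ 0xd0  0x53  0x3b  0xa3  0x18  0xed  0xd0  0x70 ]

  t0: d0 53 3b a3 18 ed ff 70
  t1: a3 18 3b ed 53 ff d0 70
  t2: d0 53 3b a3 18 ed d0 70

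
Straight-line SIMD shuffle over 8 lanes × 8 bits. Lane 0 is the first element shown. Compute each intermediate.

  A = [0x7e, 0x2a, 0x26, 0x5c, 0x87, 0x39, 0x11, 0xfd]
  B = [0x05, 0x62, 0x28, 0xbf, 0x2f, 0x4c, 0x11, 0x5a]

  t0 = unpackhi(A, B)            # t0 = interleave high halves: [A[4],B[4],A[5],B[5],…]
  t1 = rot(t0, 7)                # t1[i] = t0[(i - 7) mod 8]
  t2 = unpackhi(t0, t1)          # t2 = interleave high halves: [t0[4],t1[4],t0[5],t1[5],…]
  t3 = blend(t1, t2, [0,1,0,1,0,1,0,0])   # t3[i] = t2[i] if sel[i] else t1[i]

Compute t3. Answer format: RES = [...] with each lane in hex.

RES = [ 0x2f  0x11  0x4c  0xfd  0x11  0x5a  0x5a  0x87 ]

t0 = [0x87, 0x2f, 0x39, 0x4c, 0x11, 0x11, 0xfd, 0x5a]
t1 = [0x2f, 0x39, 0x4c, 0x11, 0x11, 0xfd, 0x5a, 0x87]
t2 = [0x11, 0x11, 0x11, 0xfd, 0xfd, 0x5a, 0x5a, 0x87]
t3 = [0x2f, 0x11, 0x4c, 0xfd, 0x11, 0x5a, 0x5a, 0x87]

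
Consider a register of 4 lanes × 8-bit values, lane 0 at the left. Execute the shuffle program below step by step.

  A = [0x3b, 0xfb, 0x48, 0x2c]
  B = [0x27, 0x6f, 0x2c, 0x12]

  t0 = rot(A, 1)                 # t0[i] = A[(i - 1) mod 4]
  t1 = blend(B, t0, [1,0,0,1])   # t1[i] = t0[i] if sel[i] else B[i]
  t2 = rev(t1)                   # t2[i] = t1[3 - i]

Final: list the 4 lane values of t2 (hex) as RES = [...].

RES = [ 0x48  0x2c  0x6f  0x2c ]

  t0: 2c 3b fb 48
  t1: 2c 6f 2c 48
  t2: 48 2c 6f 2c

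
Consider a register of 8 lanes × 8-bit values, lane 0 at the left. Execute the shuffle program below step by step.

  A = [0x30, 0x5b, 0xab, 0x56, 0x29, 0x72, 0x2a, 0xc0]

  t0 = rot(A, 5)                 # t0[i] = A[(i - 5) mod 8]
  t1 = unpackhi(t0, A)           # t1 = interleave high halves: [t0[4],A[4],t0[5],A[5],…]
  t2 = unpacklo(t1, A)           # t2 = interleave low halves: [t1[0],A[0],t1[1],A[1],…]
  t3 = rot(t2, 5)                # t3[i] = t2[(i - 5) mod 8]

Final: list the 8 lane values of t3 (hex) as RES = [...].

t0 = [0x56, 0x29, 0x72, 0x2a, 0xc0, 0x30, 0x5b, 0xab]
t1 = [0xc0, 0x29, 0x30, 0x72, 0x5b, 0x2a, 0xab, 0xc0]
t2 = [0xc0, 0x30, 0x29, 0x5b, 0x30, 0xab, 0x72, 0x56]
t3 = [0x5b, 0x30, 0xab, 0x72, 0x56, 0xc0, 0x30, 0x29]

RES = [0x5b, 0x30, 0xab, 0x72, 0x56, 0xc0, 0x30, 0x29]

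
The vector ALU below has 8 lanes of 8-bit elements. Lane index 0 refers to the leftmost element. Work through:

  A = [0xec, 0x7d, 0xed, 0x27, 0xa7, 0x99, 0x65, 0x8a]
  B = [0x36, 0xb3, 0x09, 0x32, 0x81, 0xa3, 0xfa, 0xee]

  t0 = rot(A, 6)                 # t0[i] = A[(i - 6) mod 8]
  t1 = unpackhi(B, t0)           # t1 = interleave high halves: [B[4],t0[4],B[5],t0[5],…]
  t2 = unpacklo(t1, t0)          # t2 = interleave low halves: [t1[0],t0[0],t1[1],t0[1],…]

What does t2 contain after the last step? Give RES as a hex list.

t0 = [0xed, 0x27, 0xa7, 0x99, 0x65, 0x8a, 0xec, 0x7d]
t1 = [0x81, 0x65, 0xa3, 0x8a, 0xfa, 0xec, 0xee, 0x7d]
t2 = [0x81, 0xed, 0x65, 0x27, 0xa3, 0xa7, 0x8a, 0x99]

RES = [0x81, 0xed, 0x65, 0x27, 0xa3, 0xa7, 0x8a, 0x99]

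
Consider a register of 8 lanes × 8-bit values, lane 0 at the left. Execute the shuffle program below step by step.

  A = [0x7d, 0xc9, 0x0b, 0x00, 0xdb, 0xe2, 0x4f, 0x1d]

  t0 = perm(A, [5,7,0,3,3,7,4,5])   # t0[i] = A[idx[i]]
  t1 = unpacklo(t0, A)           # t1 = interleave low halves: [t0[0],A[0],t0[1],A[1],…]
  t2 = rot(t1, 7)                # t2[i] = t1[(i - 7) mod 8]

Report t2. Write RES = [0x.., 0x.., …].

  t0: e2 1d 7d 00 00 1d db e2
  t1: e2 7d 1d c9 7d 0b 00 00
  t2: 7d 1d c9 7d 0b 00 00 e2

RES = [0x7d, 0x1d, 0xc9, 0x7d, 0x0b, 0x00, 0x00, 0xe2]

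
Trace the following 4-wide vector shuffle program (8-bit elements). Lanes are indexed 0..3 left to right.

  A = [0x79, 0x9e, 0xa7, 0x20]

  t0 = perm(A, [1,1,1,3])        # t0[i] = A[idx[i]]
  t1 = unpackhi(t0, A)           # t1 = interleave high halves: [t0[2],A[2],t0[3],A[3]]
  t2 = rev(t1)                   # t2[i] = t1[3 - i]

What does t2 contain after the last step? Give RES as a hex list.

RES = [0x20, 0x20, 0xa7, 0x9e]

  t0: 9e 9e 9e 20
  t1: 9e a7 20 20
  t2: 20 20 a7 9e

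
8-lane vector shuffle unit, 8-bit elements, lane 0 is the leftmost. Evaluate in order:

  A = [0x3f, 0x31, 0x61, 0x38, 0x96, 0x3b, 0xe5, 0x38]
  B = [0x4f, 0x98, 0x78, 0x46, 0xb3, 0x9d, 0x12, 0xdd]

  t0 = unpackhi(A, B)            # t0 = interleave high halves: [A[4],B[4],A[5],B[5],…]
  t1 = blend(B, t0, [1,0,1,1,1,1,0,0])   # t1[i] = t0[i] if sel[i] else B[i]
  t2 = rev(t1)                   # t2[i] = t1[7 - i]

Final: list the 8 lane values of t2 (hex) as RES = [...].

RES = [0xdd, 0x12, 0x12, 0xe5, 0x9d, 0x3b, 0x98, 0x96]

  t0: 96 b3 3b 9d e5 12 38 dd
  t1: 96 98 3b 9d e5 12 12 dd
  t2: dd 12 12 e5 9d 3b 98 96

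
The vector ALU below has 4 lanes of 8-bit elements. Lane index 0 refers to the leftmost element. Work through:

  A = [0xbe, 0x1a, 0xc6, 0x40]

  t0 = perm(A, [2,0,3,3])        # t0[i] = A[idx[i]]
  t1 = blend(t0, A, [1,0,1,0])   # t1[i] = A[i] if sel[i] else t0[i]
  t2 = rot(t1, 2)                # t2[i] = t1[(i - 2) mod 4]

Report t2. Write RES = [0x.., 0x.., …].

→ t0 |c6|be|40|40|
→ t1 |be|be|c6|40|
→ t2 |c6|40|be|be|

RES = [ 0xc6  0x40  0xbe  0xbe ]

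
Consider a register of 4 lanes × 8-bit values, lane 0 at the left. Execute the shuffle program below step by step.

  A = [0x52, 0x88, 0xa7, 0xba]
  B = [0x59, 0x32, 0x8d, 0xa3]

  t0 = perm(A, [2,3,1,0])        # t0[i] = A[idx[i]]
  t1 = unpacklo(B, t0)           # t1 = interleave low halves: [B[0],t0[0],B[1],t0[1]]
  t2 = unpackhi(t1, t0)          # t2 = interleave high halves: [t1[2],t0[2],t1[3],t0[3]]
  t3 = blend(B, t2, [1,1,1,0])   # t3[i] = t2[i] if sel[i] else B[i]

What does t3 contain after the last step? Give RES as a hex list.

→ t0 |a7|ba|88|52|
→ t1 |59|a7|32|ba|
→ t2 |32|88|ba|52|
→ t3 |32|88|ba|a3|

RES = [0x32, 0x88, 0xba, 0xa3]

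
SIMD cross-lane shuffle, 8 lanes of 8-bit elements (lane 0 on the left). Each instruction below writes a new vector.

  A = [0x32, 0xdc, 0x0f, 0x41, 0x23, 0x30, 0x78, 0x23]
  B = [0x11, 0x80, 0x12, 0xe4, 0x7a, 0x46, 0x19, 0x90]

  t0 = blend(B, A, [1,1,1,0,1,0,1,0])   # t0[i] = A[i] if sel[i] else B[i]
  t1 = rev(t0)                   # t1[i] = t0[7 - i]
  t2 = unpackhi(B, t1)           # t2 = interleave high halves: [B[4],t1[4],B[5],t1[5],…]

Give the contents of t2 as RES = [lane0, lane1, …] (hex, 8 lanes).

RES = [ 0x7a  0xe4  0x46  0x0f  0x19  0xdc  0x90  0x32 ]

  t0: 32 dc 0f e4 23 46 78 90
  t1: 90 78 46 23 e4 0f dc 32
  t2: 7a e4 46 0f 19 dc 90 32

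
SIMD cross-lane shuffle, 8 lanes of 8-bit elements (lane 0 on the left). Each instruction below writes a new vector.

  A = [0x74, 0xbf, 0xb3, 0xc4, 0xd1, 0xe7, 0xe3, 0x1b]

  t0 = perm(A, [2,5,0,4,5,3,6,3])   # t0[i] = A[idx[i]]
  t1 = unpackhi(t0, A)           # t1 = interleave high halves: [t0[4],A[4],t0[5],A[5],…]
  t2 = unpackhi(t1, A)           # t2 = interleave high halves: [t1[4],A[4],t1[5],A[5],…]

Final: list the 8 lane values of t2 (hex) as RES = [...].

  t0: b3 e7 74 d1 e7 c4 e3 c4
  t1: e7 d1 c4 e7 e3 e3 c4 1b
  t2: e3 d1 e3 e7 c4 e3 1b 1b

RES = [ 0xe3  0xd1  0xe3  0xe7  0xc4  0xe3  0x1b  0x1b ]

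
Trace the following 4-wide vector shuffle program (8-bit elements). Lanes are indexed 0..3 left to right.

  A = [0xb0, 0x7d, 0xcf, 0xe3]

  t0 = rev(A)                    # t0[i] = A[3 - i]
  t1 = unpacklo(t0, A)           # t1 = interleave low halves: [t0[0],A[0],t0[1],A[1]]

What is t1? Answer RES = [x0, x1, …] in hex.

RES = [ 0xe3  0xb0  0xcf  0x7d ]

  t0: e3 cf 7d b0
  t1: e3 b0 cf 7d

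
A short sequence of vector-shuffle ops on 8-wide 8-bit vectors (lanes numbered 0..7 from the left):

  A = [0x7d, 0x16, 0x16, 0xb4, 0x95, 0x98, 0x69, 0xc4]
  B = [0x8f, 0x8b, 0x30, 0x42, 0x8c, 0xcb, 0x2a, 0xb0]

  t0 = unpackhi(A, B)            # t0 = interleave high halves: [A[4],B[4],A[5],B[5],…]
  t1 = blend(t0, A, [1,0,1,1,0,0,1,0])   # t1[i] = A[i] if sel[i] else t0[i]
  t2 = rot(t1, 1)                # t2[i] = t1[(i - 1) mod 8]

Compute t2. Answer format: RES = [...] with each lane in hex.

RES = [ 0xb0  0x7d  0x8c  0x16  0xb4  0x69  0x2a  0x69 ]

t0 = [0x95, 0x8c, 0x98, 0xcb, 0x69, 0x2a, 0xc4, 0xb0]
t1 = [0x7d, 0x8c, 0x16, 0xb4, 0x69, 0x2a, 0x69, 0xb0]
t2 = [0xb0, 0x7d, 0x8c, 0x16, 0xb4, 0x69, 0x2a, 0x69]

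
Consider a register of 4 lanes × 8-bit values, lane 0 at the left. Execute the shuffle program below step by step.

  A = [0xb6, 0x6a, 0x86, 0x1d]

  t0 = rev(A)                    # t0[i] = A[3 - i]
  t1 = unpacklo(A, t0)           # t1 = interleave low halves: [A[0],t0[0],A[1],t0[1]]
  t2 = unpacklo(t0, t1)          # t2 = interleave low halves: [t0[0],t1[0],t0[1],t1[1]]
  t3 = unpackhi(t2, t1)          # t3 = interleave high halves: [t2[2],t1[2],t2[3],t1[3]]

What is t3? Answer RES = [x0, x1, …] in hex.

RES = [ 0x86  0x6a  0x1d  0x86 ]

t0 = [0x1d, 0x86, 0x6a, 0xb6]
t1 = [0xb6, 0x1d, 0x6a, 0x86]
t2 = [0x1d, 0xb6, 0x86, 0x1d]
t3 = [0x86, 0x6a, 0x1d, 0x86]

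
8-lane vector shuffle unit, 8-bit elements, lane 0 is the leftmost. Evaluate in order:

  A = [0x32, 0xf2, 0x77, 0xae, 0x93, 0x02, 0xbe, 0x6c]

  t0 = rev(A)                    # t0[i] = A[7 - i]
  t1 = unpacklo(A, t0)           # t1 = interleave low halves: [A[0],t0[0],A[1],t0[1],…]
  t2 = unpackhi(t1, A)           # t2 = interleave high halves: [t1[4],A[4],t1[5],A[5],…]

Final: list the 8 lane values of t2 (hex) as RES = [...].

  t0: 6c be 02 93 ae 77 f2 32
  t1: 32 6c f2 be 77 02 ae 93
  t2: 77 93 02 02 ae be 93 6c

RES = [0x77, 0x93, 0x02, 0x02, 0xae, 0xbe, 0x93, 0x6c]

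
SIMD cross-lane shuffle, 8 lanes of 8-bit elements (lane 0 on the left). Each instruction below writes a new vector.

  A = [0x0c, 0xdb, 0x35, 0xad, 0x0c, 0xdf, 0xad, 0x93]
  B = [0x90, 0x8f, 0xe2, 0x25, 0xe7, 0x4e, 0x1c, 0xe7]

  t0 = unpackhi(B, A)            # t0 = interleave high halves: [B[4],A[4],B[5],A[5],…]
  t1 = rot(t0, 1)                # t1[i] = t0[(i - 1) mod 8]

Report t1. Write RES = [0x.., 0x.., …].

→ t0 |e7|0c|4e|df|1c|ad|e7|93|
→ t1 |93|e7|0c|4e|df|1c|ad|e7|

RES = [0x93, 0xe7, 0x0c, 0x4e, 0xdf, 0x1c, 0xad, 0xe7]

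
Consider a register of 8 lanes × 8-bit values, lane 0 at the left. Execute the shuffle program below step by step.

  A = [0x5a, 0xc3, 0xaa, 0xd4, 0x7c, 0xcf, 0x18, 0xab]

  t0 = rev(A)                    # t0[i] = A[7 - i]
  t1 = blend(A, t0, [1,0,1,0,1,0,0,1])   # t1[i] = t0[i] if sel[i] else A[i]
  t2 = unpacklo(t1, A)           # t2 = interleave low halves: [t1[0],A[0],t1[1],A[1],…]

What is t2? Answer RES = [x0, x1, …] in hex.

→ t0 |ab|18|cf|7c|d4|aa|c3|5a|
→ t1 |ab|c3|cf|d4|d4|cf|18|5a|
→ t2 |ab|5a|c3|c3|cf|aa|d4|d4|

RES = [0xab, 0x5a, 0xc3, 0xc3, 0xcf, 0xaa, 0xd4, 0xd4]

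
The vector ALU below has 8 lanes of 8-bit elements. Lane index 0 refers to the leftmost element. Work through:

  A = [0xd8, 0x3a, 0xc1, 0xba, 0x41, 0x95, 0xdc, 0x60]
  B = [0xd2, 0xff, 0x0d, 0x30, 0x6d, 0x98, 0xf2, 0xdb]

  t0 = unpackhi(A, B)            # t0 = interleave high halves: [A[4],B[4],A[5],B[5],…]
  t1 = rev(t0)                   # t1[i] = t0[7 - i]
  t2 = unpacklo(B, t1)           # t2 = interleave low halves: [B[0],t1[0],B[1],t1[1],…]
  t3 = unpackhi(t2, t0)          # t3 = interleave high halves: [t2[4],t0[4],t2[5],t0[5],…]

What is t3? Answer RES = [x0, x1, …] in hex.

RES = [ 0x0d  0xdc  0xf2  0xf2  0x30  0x60  0xdc  0xdb ]

  t0: 41 6d 95 98 dc f2 60 db
  t1: db 60 f2 dc 98 95 6d 41
  t2: d2 db ff 60 0d f2 30 dc
  t3: 0d dc f2 f2 30 60 dc db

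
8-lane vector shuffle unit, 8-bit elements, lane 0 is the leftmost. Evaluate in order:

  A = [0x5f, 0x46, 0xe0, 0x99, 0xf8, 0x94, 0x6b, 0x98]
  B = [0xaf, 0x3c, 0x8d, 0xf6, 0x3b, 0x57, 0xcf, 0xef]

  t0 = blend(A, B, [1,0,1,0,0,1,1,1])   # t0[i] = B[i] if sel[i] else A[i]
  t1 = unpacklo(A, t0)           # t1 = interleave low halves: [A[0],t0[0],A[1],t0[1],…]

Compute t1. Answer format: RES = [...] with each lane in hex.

t0 = [0xaf, 0x46, 0x8d, 0x99, 0xf8, 0x57, 0xcf, 0xef]
t1 = [0x5f, 0xaf, 0x46, 0x46, 0xe0, 0x8d, 0x99, 0x99]

RES = [ 0x5f  0xaf  0x46  0x46  0xe0  0x8d  0x99  0x99 ]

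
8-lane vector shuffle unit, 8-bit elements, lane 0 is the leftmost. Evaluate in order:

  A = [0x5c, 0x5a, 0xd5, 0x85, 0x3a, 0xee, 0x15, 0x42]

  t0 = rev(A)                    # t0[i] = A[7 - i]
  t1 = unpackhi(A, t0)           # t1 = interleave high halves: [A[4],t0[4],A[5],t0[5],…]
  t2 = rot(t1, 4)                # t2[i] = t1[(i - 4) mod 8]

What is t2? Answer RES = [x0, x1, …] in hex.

RES = [ 0x15  0x5a  0x42  0x5c  0x3a  0x85  0xee  0xd5 ]

→ t0 |42|15|ee|3a|85|d5|5a|5c|
→ t1 |3a|85|ee|d5|15|5a|42|5c|
→ t2 |15|5a|42|5c|3a|85|ee|d5|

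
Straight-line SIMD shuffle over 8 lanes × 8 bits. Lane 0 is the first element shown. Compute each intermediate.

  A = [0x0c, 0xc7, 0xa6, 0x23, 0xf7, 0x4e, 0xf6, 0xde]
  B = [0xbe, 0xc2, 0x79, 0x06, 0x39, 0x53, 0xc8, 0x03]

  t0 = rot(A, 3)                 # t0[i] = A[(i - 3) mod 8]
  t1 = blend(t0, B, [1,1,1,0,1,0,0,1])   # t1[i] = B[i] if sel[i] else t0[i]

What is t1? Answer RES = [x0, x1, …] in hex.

t0 = [0x4e, 0xf6, 0xde, 0x0c, 0xc7, 0xa6, 0x23, 0xf7]
t1 = [0xbe, 0xc2, 0x79, 0x0c, 0x39, 0xa6, 0x23, 0x03]

RES = [0xbe, 0xc2, 0x79, 0x0c, 0x39, 0xa6, 0x23, 0x03]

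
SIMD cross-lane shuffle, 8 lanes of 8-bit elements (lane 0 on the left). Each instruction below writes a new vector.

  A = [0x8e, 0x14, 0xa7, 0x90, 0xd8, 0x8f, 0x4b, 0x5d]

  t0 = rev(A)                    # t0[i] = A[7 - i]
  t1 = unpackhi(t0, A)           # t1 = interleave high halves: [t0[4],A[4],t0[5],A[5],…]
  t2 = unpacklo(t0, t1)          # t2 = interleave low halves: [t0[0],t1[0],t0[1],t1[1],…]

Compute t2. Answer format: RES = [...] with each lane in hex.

t0 = [0x5d, 0x4b, 0x8f, 0xd8, 0x90, 0xa7, 0x14, 0x8e]
t1 = [0x90, 0xd8, 0xa7, 0x8f, 0x14, 0x4b, 0x8e, 0x5d]
t2 = [0x5d, 0x90, 0x4b, 0xd8, 0x8f, 0xa7, 0xd8, 0x8f]

RES = [ 0x5d  0x90  0x4b  0xd8  0x8f  0xa7  0xd8  0x8f ]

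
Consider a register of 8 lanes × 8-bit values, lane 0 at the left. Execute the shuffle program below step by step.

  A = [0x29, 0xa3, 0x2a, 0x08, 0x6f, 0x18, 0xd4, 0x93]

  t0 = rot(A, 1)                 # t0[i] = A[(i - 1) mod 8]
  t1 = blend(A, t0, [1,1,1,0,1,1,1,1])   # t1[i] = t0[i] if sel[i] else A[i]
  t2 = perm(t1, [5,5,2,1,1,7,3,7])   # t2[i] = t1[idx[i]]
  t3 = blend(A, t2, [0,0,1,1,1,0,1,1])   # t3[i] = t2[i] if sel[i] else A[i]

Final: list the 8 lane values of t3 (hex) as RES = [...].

RES = [0x29, 0xa3, 0xa3, 0x29, 0x29, 0x18, 0x08, 0xd4]

→ t0 |93|29|a3|2a|08|6f|18|d4|
→ t1 |93|29|a3|08|08|6f|18|d4|
→ t2 |6f|6f|a3|29|29|d4|08|d4|
→ t3 |29|a3|a3|29|29|18|08|d4|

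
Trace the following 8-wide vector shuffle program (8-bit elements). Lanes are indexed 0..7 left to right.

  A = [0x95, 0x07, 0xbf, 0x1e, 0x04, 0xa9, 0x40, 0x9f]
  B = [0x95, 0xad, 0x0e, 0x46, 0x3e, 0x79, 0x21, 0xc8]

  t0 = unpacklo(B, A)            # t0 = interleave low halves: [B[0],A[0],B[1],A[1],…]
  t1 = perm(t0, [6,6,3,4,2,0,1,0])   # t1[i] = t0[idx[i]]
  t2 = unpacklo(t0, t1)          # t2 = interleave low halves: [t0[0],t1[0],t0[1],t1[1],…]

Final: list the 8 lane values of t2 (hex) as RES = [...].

t0 = [0x95, 0x95, 0xad, 0x07, 0x0e, 0xbf, 0x46, 0x1e]
t1 = [0x46, 0x46, 0x07, 0x0e, 0xad, 0x95, 0x95, 0x95]
t2 = [0x95, 0x46, 0x95, 0x46, 0xad, 0x07, 0x07, 0x0e]

RES = [0x95, 0x46, 0x95, 0x46, 0xad, 0x07, 0x07, 0x0e]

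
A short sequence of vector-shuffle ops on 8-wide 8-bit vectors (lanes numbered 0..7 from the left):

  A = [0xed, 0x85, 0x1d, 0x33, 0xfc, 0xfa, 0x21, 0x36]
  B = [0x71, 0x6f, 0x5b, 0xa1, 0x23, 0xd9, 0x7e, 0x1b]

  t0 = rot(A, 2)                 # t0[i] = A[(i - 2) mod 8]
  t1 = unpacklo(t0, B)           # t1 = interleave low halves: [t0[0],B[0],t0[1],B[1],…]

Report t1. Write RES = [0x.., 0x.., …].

RES = [0x21, 0x71, 0x36, 0x6f, 0xed, 0x5b, 0x85, 0xa1]

t0 = [0x21, 0x36, 0xed, 0x85, 0x1d, 0x33, 0xfc, 0xfa]
t1 = [0x21, 0x71, 0x36, 0x6f, 0xed, 0x5b, 0x85, 0xa1]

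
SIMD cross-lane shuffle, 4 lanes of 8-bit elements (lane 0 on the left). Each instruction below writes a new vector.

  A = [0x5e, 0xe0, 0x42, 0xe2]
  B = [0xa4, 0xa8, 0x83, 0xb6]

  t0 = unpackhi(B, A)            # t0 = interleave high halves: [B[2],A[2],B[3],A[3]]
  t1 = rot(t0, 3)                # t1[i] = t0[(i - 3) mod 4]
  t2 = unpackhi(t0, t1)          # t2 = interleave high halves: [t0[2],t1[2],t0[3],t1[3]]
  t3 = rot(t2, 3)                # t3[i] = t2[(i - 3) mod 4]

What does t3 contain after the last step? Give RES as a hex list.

RES = [0xe2, 0xe2, 0x83, 0xb6]

→ t0 |83|42|b6|e2|
→ t1 |42|b6|e2|83|
→ t2 |b6|e2|e2|83|
→ t3 |e2|e2|83|b6|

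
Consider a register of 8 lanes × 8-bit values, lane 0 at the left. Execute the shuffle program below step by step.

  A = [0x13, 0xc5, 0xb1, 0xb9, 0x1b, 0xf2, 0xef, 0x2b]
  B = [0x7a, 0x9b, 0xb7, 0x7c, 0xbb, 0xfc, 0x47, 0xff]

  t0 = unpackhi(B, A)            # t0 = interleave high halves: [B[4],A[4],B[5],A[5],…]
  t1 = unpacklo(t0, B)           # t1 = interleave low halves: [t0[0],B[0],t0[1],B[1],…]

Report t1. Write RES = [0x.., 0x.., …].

RES = [ 0xbb  0x7a  0x1b  0x9b  0xfc  0xb7  0xf2  0x7c ]

t0 = [0xbb, 0x1b, 0xfc, 0xf2, 0x47, 0xef, 0xff, 0x2b]
t1 = [0xbb, 0x7a, 0x1b, 0x9b, 0xfc, 0xb7, 0xf2, 0x7c]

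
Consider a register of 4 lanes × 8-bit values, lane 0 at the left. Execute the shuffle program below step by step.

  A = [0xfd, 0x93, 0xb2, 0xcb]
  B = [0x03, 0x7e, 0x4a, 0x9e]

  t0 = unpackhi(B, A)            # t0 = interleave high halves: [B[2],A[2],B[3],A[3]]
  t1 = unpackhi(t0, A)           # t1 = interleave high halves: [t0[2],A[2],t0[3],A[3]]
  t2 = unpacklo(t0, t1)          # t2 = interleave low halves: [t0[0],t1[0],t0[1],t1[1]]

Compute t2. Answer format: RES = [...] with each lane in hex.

RES = [ 0x4a  0x9e  0xb2  0xb2 ]

→ t0 |4a|b2|9e|cb|
→ t1 |9e|b2|cb|cb|
→ t2 |4a|9e|b2|b2|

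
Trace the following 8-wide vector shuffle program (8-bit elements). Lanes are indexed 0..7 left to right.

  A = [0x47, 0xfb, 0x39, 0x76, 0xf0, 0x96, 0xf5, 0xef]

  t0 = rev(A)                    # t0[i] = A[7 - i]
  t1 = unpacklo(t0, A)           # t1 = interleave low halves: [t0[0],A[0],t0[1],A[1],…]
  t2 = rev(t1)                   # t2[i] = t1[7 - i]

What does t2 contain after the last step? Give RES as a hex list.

RES = [ 0x76  0xf0  0x39  0x96  0xfb  0xf5  0x47  0xef ]

→ t0 |ef|f5|96|f0|76|39|fb|47|
→ t1 |ef|47|f5|fb|96|39|f0|76|
→ t2 |76|f0|39|96|fb|f5|47|ef|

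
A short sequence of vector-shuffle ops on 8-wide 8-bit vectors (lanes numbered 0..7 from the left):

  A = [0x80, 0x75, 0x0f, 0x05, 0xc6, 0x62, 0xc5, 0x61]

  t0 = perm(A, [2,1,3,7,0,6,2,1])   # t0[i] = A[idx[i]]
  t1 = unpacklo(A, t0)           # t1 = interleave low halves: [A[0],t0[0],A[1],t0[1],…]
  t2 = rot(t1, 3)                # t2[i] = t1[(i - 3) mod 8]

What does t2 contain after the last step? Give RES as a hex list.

RES = [ 0x05  0x05  0x61  0x80  0x0f  0x75  0x75  0x0f ]

t0 = [0x0f, 0x75, 0x05, 0x61, 0x80, 0xc5, 0x0f, 0x75]
t1 = [0x80, 0x0f, 0x75, 0x75, 0x0f, 0x05, 0x05, 0x61]
t2 = [0x05, 0x05, 0x61, 0x80, 0x0f, 0x75, 0x75, 0x0f]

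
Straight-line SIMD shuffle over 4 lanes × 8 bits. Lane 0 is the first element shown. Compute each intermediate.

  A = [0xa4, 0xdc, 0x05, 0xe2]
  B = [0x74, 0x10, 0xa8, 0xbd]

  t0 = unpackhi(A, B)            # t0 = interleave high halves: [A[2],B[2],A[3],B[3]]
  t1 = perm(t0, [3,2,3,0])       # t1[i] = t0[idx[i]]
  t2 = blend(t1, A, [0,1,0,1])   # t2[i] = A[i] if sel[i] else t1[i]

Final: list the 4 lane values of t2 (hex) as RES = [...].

RES = [ 0xbd  0xdc  0xbd  0xe2 ]

t0 = [0x05, 0xa8, 0xe2, 0xbd]
t1 = [0xbd, 0xe2, 0xbd, 0x05]
t2 = [0xbd, 0xdc, 0xbd, 0xe2]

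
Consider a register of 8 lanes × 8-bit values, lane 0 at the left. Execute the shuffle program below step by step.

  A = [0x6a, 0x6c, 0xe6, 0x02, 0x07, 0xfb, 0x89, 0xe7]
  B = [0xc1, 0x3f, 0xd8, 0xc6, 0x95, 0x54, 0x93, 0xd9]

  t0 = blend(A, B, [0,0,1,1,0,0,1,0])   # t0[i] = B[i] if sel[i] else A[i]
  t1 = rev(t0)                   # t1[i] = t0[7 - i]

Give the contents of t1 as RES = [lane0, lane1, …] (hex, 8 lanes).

t0 = [0x6a, 0x6c, 0xd8, 0xc6, 0x07, 0xfb, 0x93, 0xe7]
t1 = [0xe7, 0x93, 0xfb, 0x07, 0xc6, 0xd8, 0x6c, 0x6a]

RES = [0xe7, 0x93, 0xfb, 0x07, 0xc6, 0xd8, 0x6c, 0x6a]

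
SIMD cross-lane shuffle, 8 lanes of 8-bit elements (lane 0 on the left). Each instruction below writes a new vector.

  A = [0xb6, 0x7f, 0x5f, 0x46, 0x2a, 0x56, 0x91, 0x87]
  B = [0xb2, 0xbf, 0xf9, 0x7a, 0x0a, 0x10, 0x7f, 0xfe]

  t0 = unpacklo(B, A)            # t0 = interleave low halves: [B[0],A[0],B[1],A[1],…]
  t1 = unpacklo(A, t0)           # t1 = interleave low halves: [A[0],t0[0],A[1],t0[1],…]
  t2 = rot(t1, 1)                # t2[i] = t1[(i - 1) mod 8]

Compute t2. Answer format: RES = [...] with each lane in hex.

t0 = [0xb2, 0xb6, 0xbf, 0x7f, 0xf9, 0x5f, 0x7a, 0x46]
t1 = [0xb6, 0xb2, 0x7f, 0xb6, 0x5f, 0xbf, 0x46, 0x7f]
t2 = [0x7f, 0xb6, 0xb2, 0x7f, 0xb6, 0x5f, 0xbf, 0x46]

RES = [0x7f, 0xb6, 0xb2, 0x7f, 0xb6, 0x5f, 0xbf, 0x46]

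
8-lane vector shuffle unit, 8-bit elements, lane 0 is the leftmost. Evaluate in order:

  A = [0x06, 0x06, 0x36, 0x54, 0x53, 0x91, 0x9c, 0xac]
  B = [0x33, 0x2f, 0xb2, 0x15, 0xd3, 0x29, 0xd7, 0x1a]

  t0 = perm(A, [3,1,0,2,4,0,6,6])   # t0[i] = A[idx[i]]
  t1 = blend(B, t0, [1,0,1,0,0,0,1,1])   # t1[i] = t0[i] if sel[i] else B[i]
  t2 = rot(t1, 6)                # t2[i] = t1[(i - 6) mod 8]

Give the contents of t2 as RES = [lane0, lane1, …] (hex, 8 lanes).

RES = [0x06, 0x15, 0xd3, 0x29, 0x9c, 0x9c, 0x54, 0x2f]

→ t0 |54|06|06|36|53|06|9c|9c|
→ t1 |54|2f|06|15|d3|29|9c|9c|
→ t2 |06|15|d3|29|9c|9c|54|2f|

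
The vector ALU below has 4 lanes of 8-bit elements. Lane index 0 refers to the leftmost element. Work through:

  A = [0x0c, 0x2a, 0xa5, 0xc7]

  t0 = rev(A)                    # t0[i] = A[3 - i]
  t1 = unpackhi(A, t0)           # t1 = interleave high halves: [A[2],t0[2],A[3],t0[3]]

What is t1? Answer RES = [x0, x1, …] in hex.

t0 = [0xc7, 0xa5, 0x2a, 0x0c]
t1 = [0xa5, 0x2a, 0xc7, 0x0c]

RES = [ 0xa5  0x2a  0xc7  0x0c ]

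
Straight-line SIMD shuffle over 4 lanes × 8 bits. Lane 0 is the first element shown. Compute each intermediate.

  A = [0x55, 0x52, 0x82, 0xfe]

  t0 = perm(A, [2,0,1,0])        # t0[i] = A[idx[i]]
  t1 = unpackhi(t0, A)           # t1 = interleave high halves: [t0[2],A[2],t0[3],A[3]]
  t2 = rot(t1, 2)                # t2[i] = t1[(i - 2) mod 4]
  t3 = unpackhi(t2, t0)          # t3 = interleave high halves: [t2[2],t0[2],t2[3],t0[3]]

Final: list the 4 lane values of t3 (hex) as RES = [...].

→ t0 |82|55|52|55|
→ t1 |52|82|55|fe|
→ t2 |55|fe|52|82|
→ t3 |52|52|82|55|

RES = [0x52, 0x52, 0x82, 0x55]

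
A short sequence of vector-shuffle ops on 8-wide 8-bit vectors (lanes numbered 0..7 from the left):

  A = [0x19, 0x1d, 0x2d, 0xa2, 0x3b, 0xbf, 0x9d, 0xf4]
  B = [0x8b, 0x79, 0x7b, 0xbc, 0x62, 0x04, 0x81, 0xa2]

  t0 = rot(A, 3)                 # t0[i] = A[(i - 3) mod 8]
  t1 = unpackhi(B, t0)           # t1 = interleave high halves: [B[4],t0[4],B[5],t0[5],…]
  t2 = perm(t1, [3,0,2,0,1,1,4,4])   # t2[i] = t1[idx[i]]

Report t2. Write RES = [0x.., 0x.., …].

RES = [0x2d, 0x62, 0x04, 0x62, 0x1d, 0x1d, 0x81, 0x81]

  t0: bf 9d f4 19 1d 2d a2 3b
  t1: 62 1d 04 2d 81 a2 a2 3b
  t2: 2d 62 04 62 1d 1d 81 81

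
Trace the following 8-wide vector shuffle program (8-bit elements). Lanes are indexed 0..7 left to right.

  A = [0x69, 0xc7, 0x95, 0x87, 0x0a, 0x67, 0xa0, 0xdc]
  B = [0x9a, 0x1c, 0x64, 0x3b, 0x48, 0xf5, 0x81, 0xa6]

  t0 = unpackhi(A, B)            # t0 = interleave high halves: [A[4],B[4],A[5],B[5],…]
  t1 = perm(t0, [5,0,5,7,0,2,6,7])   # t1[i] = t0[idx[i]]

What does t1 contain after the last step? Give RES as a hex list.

→ t0 |0a|48|67|f5|a0|81|dc|a6|
→ t1 |81|0a|81|a6|0a|67|dc|a6|

RES = [0x81, 0x0a, 0x81, 0xa6, 0x0a, 0x67, 0xdc, 0xa6]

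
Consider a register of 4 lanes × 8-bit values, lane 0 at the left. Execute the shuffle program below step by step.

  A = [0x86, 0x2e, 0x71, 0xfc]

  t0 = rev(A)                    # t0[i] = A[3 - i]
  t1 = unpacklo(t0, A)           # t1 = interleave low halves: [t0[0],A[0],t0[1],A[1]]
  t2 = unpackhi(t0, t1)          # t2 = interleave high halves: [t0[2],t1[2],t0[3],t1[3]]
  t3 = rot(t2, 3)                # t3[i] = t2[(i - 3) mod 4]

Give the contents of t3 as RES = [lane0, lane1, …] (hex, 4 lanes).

→ t0 |fc|71|2e|86|
→ t1 |fc|86|71|2e|
→ t2 |2e|71|86|2e|
→ t3 |71|86|2e|2e|

RES = [ 0x71  0x86  0x2e  0x2e ]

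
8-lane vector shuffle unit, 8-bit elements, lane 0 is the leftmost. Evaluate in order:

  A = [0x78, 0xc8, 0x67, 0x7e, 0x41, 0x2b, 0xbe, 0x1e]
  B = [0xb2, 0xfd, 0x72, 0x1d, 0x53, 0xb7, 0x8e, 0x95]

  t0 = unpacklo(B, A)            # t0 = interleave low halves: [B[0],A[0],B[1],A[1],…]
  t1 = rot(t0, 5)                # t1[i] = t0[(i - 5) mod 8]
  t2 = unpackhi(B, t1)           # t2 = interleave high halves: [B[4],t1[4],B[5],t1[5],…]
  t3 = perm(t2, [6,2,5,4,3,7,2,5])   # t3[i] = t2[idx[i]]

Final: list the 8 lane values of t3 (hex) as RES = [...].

→ t0 |b2|78|fd|c8|72|67|1d|7e|
→ t1 |c8|72|67|1d|7e|b2|78|fd|
→ t2 |53|7e|b7|b2|8e|78|95|fd|
→ t3 |95|b7|78|8e|b2|fd|b7|78|

RES = [0x95, 0xb7, 0x78, 0x8e, 0xb2, 0xfd, 0xb7, 0x78]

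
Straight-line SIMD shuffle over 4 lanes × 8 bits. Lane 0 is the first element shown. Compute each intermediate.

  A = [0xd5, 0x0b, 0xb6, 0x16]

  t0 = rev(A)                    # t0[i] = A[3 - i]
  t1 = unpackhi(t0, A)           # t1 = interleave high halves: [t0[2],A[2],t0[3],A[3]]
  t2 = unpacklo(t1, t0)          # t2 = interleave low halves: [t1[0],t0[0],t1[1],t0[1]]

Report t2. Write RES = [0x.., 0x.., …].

RES = [ 0x0b  0x16  0xb6  0xb6 ]

t0 = [0x16, 0xb6, 0x0b, 0xd5]
t1 = [0x0b, 0xb6, 0xd5, 0x16]
t2 = [0x0b, 0x16, 0xb6, 0xb6]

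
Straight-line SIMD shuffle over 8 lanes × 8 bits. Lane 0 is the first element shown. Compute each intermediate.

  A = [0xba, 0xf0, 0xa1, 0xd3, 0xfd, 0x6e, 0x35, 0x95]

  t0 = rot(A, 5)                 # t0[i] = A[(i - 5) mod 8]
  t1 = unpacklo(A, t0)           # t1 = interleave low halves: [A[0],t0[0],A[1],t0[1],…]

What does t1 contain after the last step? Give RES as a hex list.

RES = [ 0xba  0xd3  0xf0  0xfd  0xa1  0x6e  0xd3  0x35 ]

→ t0 |d3|fd|6e|35|95|ba|f0|a1|
→ t1 |ba|d3|f0|fd|a1|6e|d3|35|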